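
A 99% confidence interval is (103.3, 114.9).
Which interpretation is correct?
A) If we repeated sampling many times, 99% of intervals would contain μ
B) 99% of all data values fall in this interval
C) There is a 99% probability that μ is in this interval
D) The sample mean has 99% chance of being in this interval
A

A) Correct — this is the frequentist long-run coverage interpretation.
B) Wrong — a CI is about the parameter μ, not individual data values.
C) Wrong — μ is fixed; the randomness lives in the interval, not in μ.
D) Wrong — x̄ is observed and sits in the interval by construction.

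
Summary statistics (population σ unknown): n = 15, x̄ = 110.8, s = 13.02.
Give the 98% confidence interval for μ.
(101.98, 119.62)

t-interval (σ unknown):
df = n - 1 = 14
t* = 2.624 for 98% confidence

Margin of error = t* · s/√n = 2.624 · 13.02/√15 = 8.82

CI: (101.98, 119.62)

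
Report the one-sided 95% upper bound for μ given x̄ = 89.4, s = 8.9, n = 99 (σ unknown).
μ ≤ 90.89

Upper bound (one-sided):
t* = 1.661 (one-sided for 95%)
Upper bound = x̄ + t* · s/√n = 89.4 + 1.661 · 8.9/√99 = 90.89

We are 95% confident that μ ≤ 90.89.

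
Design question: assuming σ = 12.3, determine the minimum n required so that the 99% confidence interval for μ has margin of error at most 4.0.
n ≥ 63

For margin E ≤ 4.0:
n ≥ (z* · σ / E)²
n ≥ (2.576 · 12.3 / 4.0)²
n ≥ 62.75

Minimum n = 63 (rounding up)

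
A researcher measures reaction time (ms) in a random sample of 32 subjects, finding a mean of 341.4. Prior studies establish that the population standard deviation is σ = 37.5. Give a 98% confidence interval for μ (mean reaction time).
(325.98, 356.82)

z-interval (σ known):
z* = 2.326 for 98% confidence

Margin of error = z* · σ/√n = 2.326 · 37.5/√32 = 15.42

CI: (341.4 - 15.42, 341.4 + 15.42) = (325.98, 356.82)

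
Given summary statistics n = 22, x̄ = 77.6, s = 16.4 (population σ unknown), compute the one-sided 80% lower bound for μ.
μ ≥ 74.60

Lower bound (one-sided):
t* = 0.859 (one-sided for 80%)
Lower bound = x̄ - t* · s/√n = 77.6 - 0.859 · 16.4/√22 = 74.60

We are 80% confident that μ ≥ 74.60.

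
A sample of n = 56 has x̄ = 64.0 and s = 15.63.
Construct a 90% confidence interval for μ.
(60.51, 67.49)

t-interval (σ unknown):
df = n - 1 = 55
t* = 1.673 for 90% confidence

Margin of error = t* · s/√n = 1.673 · 15.63/√56 = 3.49

CI: (60.51, 67.49)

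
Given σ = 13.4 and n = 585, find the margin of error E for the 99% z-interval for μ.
Margin of error = 1.43

Margin of error = z* · σ/√n
= 2.576 · 13.4/√585
= 2.576 · 13.4/24.1868
= 1.43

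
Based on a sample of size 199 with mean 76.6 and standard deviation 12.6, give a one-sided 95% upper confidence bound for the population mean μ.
μ ≤ 78.08

Upper bound (one-sided):
t* = 1.653 (one-sided for 95%)
Upper bound = x̄ + t* · s/√n = 76.6 + 1.653 · 12.6/√199 = 78.08

We are 95% confident that μ ≤ 78.08.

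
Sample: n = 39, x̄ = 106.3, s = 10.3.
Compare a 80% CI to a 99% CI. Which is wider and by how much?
99% CI is wider by 4.65

df = 38
80% CI: t* = 1.304, (104.15, 108.45), width = 2 · t* · s/√n = 4.30
99% CI: t* = 2.712, (101.83, 110.77), width = 2 · t* · s/√n = 8.95

The 99% CI is wider by 8.95 - 4.30 = 4.65.
Higher confidence requires a wider interval.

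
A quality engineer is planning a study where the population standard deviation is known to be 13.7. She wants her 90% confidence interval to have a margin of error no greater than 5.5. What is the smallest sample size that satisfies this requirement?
n ≥ 17

For margin E ≤ 5.5:
n ≥ (z* · σ / E)²
n ≥ (1.645 · 13.7 / 5.5)²
n ≥ 16.79

Minimum n = 17 (rounding up)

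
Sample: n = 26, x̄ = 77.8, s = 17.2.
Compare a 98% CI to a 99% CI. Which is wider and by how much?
99% CI is wider by 2.04

df = 25
98% CI: t* = 2.485, (69.42, 86.18), width = 2 · t* · s/√n = 16.76
99% CI: t* = 2.787, (68.40, 87.20), width = 2 · t* · s/√n = 18.80

The 99% CI is wider by 18.80 - 16.76 = 2.04.
Higher confidence requires a wider interval.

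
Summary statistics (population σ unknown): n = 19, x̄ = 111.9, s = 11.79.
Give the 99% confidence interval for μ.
(104.12, 119.68)

t-interval (σ unknown):
df = n - 1 = 18
t* = 2.878 for 99% confidence

Margin of error = t* · s/√n = 2.878 · 11.79/√19 = 7.78

CI: (104.12, 119.68)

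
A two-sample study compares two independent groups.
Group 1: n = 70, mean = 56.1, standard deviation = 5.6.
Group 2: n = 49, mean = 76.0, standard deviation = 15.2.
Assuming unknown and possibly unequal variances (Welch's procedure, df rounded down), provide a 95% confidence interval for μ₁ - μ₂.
(-24.45, -15.35)

Difference: x̄₁ - x̄₂ = -19.90
SE = √(s₁²/n₁ + s₂²/n₂) = √(5.6²/70 + 15.2²/49) = 2.2722
df = 57.20 → 57 (Welch–Satterthwaite, rounded down)
t* = 2.002

CI: -19.90 ± 2.002 · 2.2722 = -19.90 ± 4.55 = (-24.45, -15.35)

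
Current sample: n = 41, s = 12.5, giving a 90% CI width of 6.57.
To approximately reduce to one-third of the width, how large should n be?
n ≈ 369

CI width ∝ 1/√n
To reduce width by factor 3, need √n to grow by 3 → need 3² = 9 times as many samples.

Current: n = 41, width = 6.57
New: n = 369, width ≈ 2.15

Width reduced by factor of 6.57/2.15 = 3.06.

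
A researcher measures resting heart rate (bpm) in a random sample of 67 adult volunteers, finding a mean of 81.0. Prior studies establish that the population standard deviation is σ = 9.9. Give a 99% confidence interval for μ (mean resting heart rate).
(77.88, 84.12)

z-interval (σ known):
z* = 2.576 for 99% confidence

Margin of error = z* · σ/√n = 2.576 · 9.9/√67 = 3.12

CI: (81.0 - 3.12, 81.0 + 3.12) = (77.88, 84.12)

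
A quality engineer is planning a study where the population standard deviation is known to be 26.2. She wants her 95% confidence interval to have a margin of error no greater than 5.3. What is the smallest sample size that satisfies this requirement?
n ≥ 94

For margin E ≤ 5.3:
n ≥ (z* · σ / E)²
n ≥ (1.960 · 26.2 / 5.3)²
n ≥ 93.88

Minimum n = 94 (rounding up)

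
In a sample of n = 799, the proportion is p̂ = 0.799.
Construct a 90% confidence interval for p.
(0.776, 0.822)

Proportion CI:
SE = √(p̂(1-p̂)/n) = √(0.799 · 0.201 / 799) = 0.01418

z* = 1.645
Margin = z* · SE = 1.645 · 0.01418 = 0.0233

CI: 0.799 ± 0.0233 = (0.776, 0.822)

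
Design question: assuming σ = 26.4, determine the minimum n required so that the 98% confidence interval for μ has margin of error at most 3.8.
n ≥ 262

For margin E ≤ 3.8:
n ≥ (z* · σ / E)²
n ≥ (2.326 · 26.4 / 3.8)²
n ≥ 261.13

Minimum n = 262 (rounding up)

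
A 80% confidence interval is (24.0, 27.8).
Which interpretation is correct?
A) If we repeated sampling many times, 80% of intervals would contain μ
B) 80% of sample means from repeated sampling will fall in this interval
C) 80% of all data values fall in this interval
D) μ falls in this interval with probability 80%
A

A) Correct — this is the frequentist long-run coverage interpretation.
B) Wrong — coverage applies to intervals containing μ, not to future x̄ values.
C) Wrong — a CI is about the parameter μ, not individual data values.
D) Wrong — μ is fixed; the randomness lives in the interval, not in μ.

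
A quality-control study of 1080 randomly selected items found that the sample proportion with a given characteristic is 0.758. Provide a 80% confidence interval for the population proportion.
(0.741, 0.775)

Proportion CI:
SE = √(p̂(1-p̂)/n) = √(0.758 · 0.242 / 1080) = 0.01303

z* = 1.282
Margin = z* · SE = 1.282 · 0.01303 = 0.0167

CI: 0.758 ± 0.0167 = (0.741, 0.775)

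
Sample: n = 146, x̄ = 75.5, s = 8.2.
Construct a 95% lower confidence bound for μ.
μ ≥ 74.38

Lower bound (one-sided):
t* = 1.655 (one-sided for 95%)
Lower bound = x̄ - t* · s/√n = 75.5 - 1.655 · 8.2/√146 = 74.38

We are 95% confident that μ ≥ 74.38.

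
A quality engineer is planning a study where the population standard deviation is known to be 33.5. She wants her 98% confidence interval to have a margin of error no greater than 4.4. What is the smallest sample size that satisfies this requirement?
n ≥ 314

For margin E ≤ 4.4:
n ≥ (z* · σ / E)²
n ≥ (2.326 · 33.5 / 4.4)²
n ≥ 313.62

Minimum n = 314 (rounding up)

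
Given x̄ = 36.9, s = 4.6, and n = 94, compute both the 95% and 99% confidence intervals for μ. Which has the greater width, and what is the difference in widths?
99% CI is wider by 0.62

df = 93
95% CI: t* = 1.986, (35.96, 37.84), width = 2 · t* · s/√n = 1.88
99% CI: t* = 2.630, (35.65, 38.15), width = 2 · t* · s/√n = 2.50

The 99% CI is wider by 2.50 - 1.88 = 0.62.
Higher confidence requires a wider interval.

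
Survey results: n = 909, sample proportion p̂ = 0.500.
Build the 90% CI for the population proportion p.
(0.473, 0.527)

Proportion CI:
SE = √(p̂(1-p̂)/n) = √(0.500 · 0.500 / 909) = 0.01658

z* = 1.645
Margin = z* · SE = 1.645 · 0.01658 = 0.0273

CI: 0.500 ± 0.0273 = (0.473, 0.527)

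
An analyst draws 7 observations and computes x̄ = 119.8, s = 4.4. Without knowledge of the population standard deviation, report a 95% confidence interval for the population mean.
(115.73, 123.87)

t-interval (σ unknown):
df = n - 1 = 6
t* = 2.447 for 95% confidence

Margin of error = t* · s/√n = 2.447 · 4.4/√7 = 4.07

CI: (115.73, 123.87)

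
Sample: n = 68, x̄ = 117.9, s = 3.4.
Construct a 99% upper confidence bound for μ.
μ ≤ 118.88

Upper bound (one-sided):
t* = 2.383 (one-sided for 99%)
Upper bound = x̄ + t* · s/√n = 117.9 + 2.383 · 3.4/√68 = 118.88

We are 99% confident that μ ≤ 118.88.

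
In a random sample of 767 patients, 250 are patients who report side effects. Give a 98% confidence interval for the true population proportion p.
(0.287, 0.365)

Proportion CI:
p̂ = 250/767 = 0.32595
SE = √(p̂(1-p̂)/n) = √(0.32595 · 0.67405 / 767) = 0.01692

z* = 2.326
Margin = z* · SE = 2.326 · 0.01692 = 0.0394

CI: 0.32595 ± 0.0394 = (0.287, 0.365)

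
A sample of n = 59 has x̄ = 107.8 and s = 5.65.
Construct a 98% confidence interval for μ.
(106.04, 109.56)

t-interval (σ unknown):
df = n - 1 = 58
t* = 2.392 for 98% confidence

Margin of error = t* · s/√n = 2.392 · 5.65/√59 = 1.76

CI: (106.04, 109.56)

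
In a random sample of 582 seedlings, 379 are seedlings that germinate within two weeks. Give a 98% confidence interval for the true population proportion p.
(0.605, 0.697)

Proportion CI:
p̂ = 379/582 = 0.65120
SE = √(p̂(1-p̂)/n) = √(0.65120 · 0.34880 / 582) = 0.01976

z* = 2.326
Margin = z* · SE = 2.326 · 0.01976 = 0.0460

CI: 0.65120 ± 0.0460 = (0.605, 0.697)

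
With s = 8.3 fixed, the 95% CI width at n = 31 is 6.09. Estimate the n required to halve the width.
n ≈ 124

CI width ∝ 1/√n
To reduce width by factor 2, need √n to grow by 2 → need 2² = 4 times as many samples.

Current: n = 31, width = 6.09
New: n = 124, width ≈ 2.95

Width reduced by factor of 6.09/2.95 = 2.06.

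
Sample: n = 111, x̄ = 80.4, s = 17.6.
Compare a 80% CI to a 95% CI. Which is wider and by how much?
95% CI is wider by 2.31

df = 110
80% CI: t* = 1.289, (78.25, 82.55), width = 2 · t* · s/√n = 4.31
95% CI: t* = 1.982, (77.09, 83.71), width = 2 · t* · s/√n = 6.62

The 95% CI is wider by 6.62 - 4.31 = 2.31.
Higher confidence requires a wider interval.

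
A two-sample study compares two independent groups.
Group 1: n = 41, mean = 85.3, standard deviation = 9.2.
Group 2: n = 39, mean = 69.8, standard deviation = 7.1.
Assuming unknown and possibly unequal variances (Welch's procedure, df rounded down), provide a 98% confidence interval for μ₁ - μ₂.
(11.14, 19.86)

Difference: x̄₁ - x̄₂ = 15.50
SE = √(s₁²/n₁ + s₂²/n₂) = √(9.2²/41 + 7.1²/39) = 1.8322
df = 74.87 → 74 (Welch–Satterthwaite, rounded down)
t* = 2.378

CI: 15.50 ± 2.378 · 1.8322 = 15.50 ± 4.36 = (11.14, 19.86)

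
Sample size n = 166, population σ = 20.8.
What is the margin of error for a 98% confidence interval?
Margin of error = 3.76

Margin of error = z* · σ/√n
= 2.326 · 20.8/√166
= 2.326 · 20.8/12.8841
= 3.76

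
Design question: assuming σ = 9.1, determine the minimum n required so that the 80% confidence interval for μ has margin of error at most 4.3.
n ≥ 8

For margin E ≤ 4.3:
n ≥ (z* · σ / E)²
n ≥ (1.282 · 9.1 / 4.3)²
n ≥ 7.36

Minimum n = 8 (rounding up)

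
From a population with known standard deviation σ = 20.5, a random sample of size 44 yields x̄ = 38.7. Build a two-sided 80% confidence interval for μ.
(34.74, 42.66)

z-interval (σ known):
z* = 1.282 for 80% confidence

Margin of error = z* · σ/√n = 1.282 · 20.5/√44 = 3.96

CI: (38.7 - 3.96, 38.7 + 3.96) = (34.74, 42.66)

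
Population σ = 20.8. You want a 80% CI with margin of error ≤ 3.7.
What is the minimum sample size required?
n ≥ 52

For margin E ≤ 3.7:
n ≥ (z* · σ / E)²
n ≥ (1.282 · 20.8 / 3.7)²
n ≥ 51.94

Minimum n = 52 (rounding up)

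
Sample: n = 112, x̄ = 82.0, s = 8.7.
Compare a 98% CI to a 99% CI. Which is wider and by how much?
99% CI is wider by 0.43

df = 111
98% CI: t* = 2.360, (80.06, 83.94), width = 2 · t* · s/√n = 3.88
99% CI: t* = 2.621, (79.85, 84.15), width = 2 · t* · s/√n = 4.31

The 99% CI is wider by 4.31 - 3.88 = 0.43.
Higher confidence requires a wider interval.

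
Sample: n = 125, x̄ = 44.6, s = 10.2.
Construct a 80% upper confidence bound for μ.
μ ≤ 45.37

Upper bound (one-sided):
t* = 0.845 (one-sided for 80%)
Upper bound = x̄ + t* · s/√n = 44.6 + 0.845 · 10.2/√125 = 45.37

We are 80% confident that μ ≤ 45.37.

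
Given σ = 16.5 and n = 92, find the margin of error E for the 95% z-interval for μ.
Margin of error = 3.37

Margin of error = z* · σ/√n
= 1.960 · 16.5/√92
= 1.960 · 16.5/9.5917
= 3.37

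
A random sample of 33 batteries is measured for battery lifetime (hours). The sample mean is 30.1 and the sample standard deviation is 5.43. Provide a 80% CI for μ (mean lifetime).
(28.86, 31.34)

t-interval (σ unknown):
df = n - 1 = 32
t* = 1.309 for 80% confidence

Margin of error = t* · s/√n = 1.309 · 5.43/√33 = 1.24

CI: (28.86, 31.34)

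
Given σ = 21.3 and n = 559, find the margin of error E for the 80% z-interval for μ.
Margin of error = 1.15

Margin of error = z* · σ/√n
= 1.282 · 21.3/√559
= 1.282 · 21.3/23.6432
= 1.15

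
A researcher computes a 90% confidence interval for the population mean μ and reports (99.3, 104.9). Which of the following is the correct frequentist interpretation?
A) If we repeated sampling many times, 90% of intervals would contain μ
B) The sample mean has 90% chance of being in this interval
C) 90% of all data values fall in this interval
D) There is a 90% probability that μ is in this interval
A

A) Correct — this is the frequentist long-run coverage interpretation.
B) Wrong — x̄ is observed and sits in the interval by construction.
C) Wrong — a CI is about the parameter μ, not individual data values.
D) Wrong — μ is fixed; the randomness lives in the interval, not in μ.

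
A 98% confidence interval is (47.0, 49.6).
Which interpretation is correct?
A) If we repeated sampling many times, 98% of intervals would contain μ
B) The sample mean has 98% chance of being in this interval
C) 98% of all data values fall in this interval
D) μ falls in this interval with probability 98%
A

A) Correct — this is the frequentist long-run coverage interpretation.
B) Wrong — x̄ is observed and sits in the interval by construction.
C) Wrong — a CI is about the parameter μ, not individual data values.
D) Wrong — μ is fixed; the randomness lives in the interval, not in μ.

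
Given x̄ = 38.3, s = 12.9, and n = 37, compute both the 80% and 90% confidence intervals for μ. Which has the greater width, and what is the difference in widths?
90% CI is wider by 1.62

df = 36
80% CI: t* = 1.306, (35.53, 41.07), width = 2 · t* · s/√n = 5.54
90% CI: t* = 1.688, (34.72, 41.88), width = 2 · t* · s/√n = 7.16

The 90% CI is wider by 7.16 - 5.54 = 1.62.
Higher confidence requires a wider interval.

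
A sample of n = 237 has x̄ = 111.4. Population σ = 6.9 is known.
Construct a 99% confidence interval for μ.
(110.25, 112.55)

z-interval (σ known):
z* = 2.576 for 99% confidence

Margin of error = z* · σ/√n = 2.576 · 6.9/√237 = 1.15

CI: (111.4 - 1.15, 111.4 + 1.15) = (110.25, 112.55)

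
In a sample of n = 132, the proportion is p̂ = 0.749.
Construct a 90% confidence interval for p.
(0.687, 0.811)

Proportion CI:
SE = √(p̂(1-p̂)/n) = √(0.749 · 0.251 / 132) = 0.03774

z* = 1.645
Margin = z* · SE = 1.645 · 0.03774 = 0.0621

CI: 0.749 ± 0.0621 = (0.687, 0.811)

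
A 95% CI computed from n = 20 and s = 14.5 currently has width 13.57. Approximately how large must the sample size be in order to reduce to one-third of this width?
n ≈ 180

CI width ∝ 1/√n
To reduce width by factor 3, need √n to grow by 3 → need 3² = 9 times as many samples.

Current: n = 20, width = 13.57
New: n = 180, width ≈ 4.26

Width reduced by factor of 13.57/4.26 = 3.19.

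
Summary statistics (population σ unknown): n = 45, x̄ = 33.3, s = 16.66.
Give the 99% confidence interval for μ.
(26.61, 39.99)

t-interval (σ unknown):
df = n - 1 = 44
t* = 2.692 for 99% confidence

Margin of error = t* · s/√n = 2.692 · 16.66/√45 = 6.69

CI: (26.61, 39.99)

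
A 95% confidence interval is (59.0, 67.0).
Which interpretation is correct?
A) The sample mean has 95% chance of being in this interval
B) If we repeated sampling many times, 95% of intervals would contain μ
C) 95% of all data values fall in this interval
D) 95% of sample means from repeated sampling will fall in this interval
B

A) Wrong — x̄ is observed and sits in the interval by construction.
B) Correct — this is the frequentist long-run coverage interpretation.
C) Wrong — a CI is about the parameter μ, not individual data values.
D) Wrong — coverage applies to intervals containing μ, not to future x̄ values.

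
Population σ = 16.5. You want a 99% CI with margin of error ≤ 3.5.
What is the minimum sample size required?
n ≥ 148

For margin E ≤ 3.5:
n ≥ (z* · σ / E)²
n ≥ (2.576 · 16.5 / 3.5)²
n ≥ 147.48

Minimum n = 148 (rounding up)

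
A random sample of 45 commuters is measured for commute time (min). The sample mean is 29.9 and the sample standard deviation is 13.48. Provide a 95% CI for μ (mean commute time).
(25.85, 33.95)

t-interval (σ unknown):
df = n - 1 = 44
t* = 2.015 for 95% confidence

Margin of error = t* · s/√n = 2.015 · 13.48/√45 = 4.05

CI: (25.85, 33.95)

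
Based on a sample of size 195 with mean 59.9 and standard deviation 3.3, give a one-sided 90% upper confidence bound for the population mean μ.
μ ≤ 60.20

Upper bound (one-sided):
t* = 1.286 (one-sided for 90%)
Upper bound = x̄ + t* · s/√n = 59.9 + 1.286 · 3.3/√195 = 60.20

We are 90% confident that μ ≤ 60.20.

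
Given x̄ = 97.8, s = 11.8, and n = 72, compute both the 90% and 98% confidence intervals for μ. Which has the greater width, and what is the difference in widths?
98% CI is wider by 1.98

df = 71
90% CI: t* = 1.667, (95.48, 100.12), width = 2 · t* · s/√n = 4.64
98% CI: t* = 2.380, (94.49, 101.11), width = 2 · t* · s/√n = 6.62

The 98% CI is wider by 6.62 - 4.64 = 1.98.
Higher confidence requires a wider interval.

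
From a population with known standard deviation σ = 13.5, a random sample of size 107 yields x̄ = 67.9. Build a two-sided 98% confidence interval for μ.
(64.86, 70.94)

z-interval (σ known):
z* = 2.326 for 98% confidence

Margin of error = z* · σ/√n = 2.326 · 13.5/√107 = 3.04

CI: (67.9 - 3.04, 67.9 + 3.04) = (64.86, 70.94)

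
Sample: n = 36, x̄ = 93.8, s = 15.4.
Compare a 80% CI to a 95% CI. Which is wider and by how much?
95% CI is wider by 3.72

df = 35
80% CI: t* = 1.306, (90.45, 97.15), width = 2 · t* · s/√n = 6.70
95% CI: t* = 2.030, (88.59, 99.01), width = 2 · t* · s/√n = 10.42

The 95% CI is wider by 10.42 - 6.70 = 3.72.
Higher confidence requires a wider interval.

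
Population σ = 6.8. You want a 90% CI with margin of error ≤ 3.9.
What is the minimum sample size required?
n ≥ 9

For margin E ≤ 3.9:
n ≥ (z* · σ / E)²
n ≥ (1.645 · 6.8 / 3.9)²
n ≥ 8.23

Minimum n = 9 (rounding up)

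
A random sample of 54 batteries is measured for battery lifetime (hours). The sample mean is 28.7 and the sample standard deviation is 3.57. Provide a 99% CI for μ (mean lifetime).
(27.40, 30.00)

t-interval (σ unknown):
df = n - 1 = 53
t* = 2.672 for 99% confidence

Margin of error = t* · s/√n = 2.672 · 3.57/√54 = 1.30

CI: (27.40, 30.00)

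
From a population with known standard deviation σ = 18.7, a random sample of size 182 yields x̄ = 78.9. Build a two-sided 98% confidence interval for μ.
(75.68, 82.12)

z-interval (σ known):
z* = 2.326 for 98% confidence

Margin of error = z* · σ/√n = 2.326 · 18.7/√182 = 3.22

CI: (78.9 - 3.22, 78.9 + 3.22) = (75.68, 82.12)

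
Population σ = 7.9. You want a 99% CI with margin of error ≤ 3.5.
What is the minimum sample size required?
n ≥ 34

For margin E ≤ 3.5:
n ≥ (z* · σ / E)²
n ≥ (2.576 · 7.9 / 3.5)²
n ≥ 33.81

Minimum n = 34 (rounding up)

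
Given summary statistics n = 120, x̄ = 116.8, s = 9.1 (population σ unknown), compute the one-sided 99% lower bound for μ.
μ ≥ 114.84

Lower bound (one-sided):
t* = 2.358 (one-sided for 99%)
Lower bound = x̄ - t* · s/√n = 116.8 - 2.358 · 9.1/√120 = 114.84

We are 99% confident that μ ≥ 114.84.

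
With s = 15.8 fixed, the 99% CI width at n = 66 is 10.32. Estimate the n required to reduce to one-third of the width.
n ≈ 594

CI width ∝ 1/√n
To reduce width by factor 3, need √n to grow by 3 → need 3² = 9 times as many samples.

Current: n = 66, width = 10.32
New: n = 594, width ≈ 3.35

Width reduced by factor of 10.32/3.35 = 3.08.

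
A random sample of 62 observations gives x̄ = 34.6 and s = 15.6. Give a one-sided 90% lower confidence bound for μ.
μ ≥ 32.03

Lower bound (one-sided):
t* = 1.296 (one-sided for 90%)
Lower bound = x̄ - t* · s/√n = 34.6 - 1.296 · 15.6/√62 = 32.03

We are 90% confident that μ ≥ 32.03.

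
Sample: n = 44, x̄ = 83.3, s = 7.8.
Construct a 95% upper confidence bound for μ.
μ ≤ 85.28

Upper bound (one-sided):
t* = 1.681 (one-sided for 95%)
Upper bound = x̄ + t* · s/√n = 83.3 + 1.681 · 7.8/√44 = 85.28

We are 95% confident that μ ≤ 85.28.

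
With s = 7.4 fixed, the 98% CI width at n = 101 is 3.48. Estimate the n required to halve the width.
n ≈ 404

CI width ∝ 1/√n
To reduce width by factor 2, need √n to grow by 2 → need 2² = 4 times as many samples.

Current: n = 101, width = 3.48
New: n = 404, width ≈ 1.72

Width reduced by factor of 3.48/1.72 = 2.02.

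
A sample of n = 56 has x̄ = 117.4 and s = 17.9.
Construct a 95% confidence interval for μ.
(112.61, 122.19)

t-interval (σ unknown):
df = n - 1 = 55
t* = 2.004 for 95% confidence

Margin of error = t* · s/√n = 2.004 · 17.9/√56 = 4.79

CI: (112.61, 122.19)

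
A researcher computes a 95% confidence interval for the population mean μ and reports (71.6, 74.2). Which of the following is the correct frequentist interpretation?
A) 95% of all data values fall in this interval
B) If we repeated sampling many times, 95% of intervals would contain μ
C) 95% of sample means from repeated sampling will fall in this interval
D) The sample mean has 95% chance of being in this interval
B

A) Wrong — a CI is about the parameter μ, not individual data values.
B) Correct — this is the frequentist long-run coverage interpretation.
C) Wrong — coverage applies to intervals containing μ, not to future x̄ values.
D) Wrong — x̄ is observed and sits in the interval by construction.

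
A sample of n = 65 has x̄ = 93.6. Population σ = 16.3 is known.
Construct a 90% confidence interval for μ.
(90.27, 96.93)

z-interval (σ known):
z* = 1.645 for 90% confidence

Margin of error = z* · σ/√n = 1.645 · 16.3/√65 = 3.33

CI: (93.6 - 3.33, 93.6 + 3.33) = (90.27, 96.93)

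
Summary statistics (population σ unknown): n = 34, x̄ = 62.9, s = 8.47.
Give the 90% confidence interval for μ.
(60.44, 65.36)

t-interval (σ unknown):
df = n - 1 = 33
t* = 1.692 for 90% confidence

Margin of error = t* · s/√n = 1.692 · 8.47/√34 = 2.46

CI: (60.44, 65.36)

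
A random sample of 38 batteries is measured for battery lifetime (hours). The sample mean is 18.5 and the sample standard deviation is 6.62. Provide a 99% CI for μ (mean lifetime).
(15.58, 21.42)

t-interval (σ unknown):
df = n - 1 = 37
t* = 2.715 for 99% confidence

Margin of error = t* · s/√n = 2.715 · 6.62/√38 = 2.92

CI: (15.58, 21.42)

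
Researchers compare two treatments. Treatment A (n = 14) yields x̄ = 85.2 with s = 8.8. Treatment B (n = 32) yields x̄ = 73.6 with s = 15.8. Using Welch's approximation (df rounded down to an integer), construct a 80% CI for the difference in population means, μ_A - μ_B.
(6.84, 16.36)

Difference: x̄₁ - x̄₂ = 11.60
SE = √(s₁²/n₁ + s₂²/n₂) = √(8.8²/14 + 15.8²/32) = 3.6514
df = 41.18 → 41 (Welch–Satterthwaite, rounded down)
t* = 1.303

CI: 11.60 ± 1.303 · 3.6514 = 11.60 ± 4.76 = (6.84, 16.36)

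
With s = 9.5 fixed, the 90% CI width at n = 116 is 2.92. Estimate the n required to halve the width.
n ≈ 464

CI width ∝ 1/√n
To reduce width by factor 2, need √n to grow by 2 → need 2² = 4 times as many samples.

Current: n = 116, width = 2.92
New: n = 464, width ≈ 1.45

Width reduced by factor of 2.92/1.45 = 2.01.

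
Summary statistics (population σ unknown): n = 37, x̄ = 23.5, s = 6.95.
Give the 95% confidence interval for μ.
(21.18, 25.82)

t-interval (σ unknown):
df = n - 1 = 36
t* = 2.028 for 95% confidence

Margin of error = t* · s/√n = 2.028 · 6.95/√37 = 2.32

CI: (21.18, 25.82)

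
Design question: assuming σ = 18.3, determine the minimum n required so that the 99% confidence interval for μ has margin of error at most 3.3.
n ≥ 205

For margin E ≤ 3.3:
n ≥ (z* · σ / E)²
n ≥ (2.576 · 18.3 / 3.3)²
n ≥ 204.06

Minimum n = 205 (rounding up)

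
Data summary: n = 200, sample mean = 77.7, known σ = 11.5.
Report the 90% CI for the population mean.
(76.36, 79.04)

z-interval (σ known):
z* = 1.645 for 90% confidence

Margin of error = z* · σ/√n = 1.645 · 11.5/√200 = 1.34

CI: (77.7 - 1.34, 77.7 + 1.34) = (76.36, 79.04)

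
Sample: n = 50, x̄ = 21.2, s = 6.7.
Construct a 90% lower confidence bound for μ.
μ ≥ 19.97

Lower bound (one-sided):
t* = 1.299 (one-sided for 90%)
Lower bound = x̄ - t* · s/√n = 21.2 - 1.299 · 6.7/√50 = 19.97

We are 90% confident that μ ≥ 19.97.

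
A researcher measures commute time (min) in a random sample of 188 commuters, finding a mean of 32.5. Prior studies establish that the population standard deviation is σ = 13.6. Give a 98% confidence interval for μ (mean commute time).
(30.19, 34.81)

z-interval (σ known):
z* = 2.326 for 98% confidence

Margin of error = z* · σ/√n = 2.326 · 13.6/√188 = 2.31

CI: (32.5 - 2.31, 32.5 + 2.31) = (30.19, 34.81)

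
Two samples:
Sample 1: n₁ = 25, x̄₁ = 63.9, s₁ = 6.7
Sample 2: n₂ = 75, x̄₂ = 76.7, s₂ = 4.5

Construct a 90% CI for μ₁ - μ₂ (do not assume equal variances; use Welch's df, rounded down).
(-15.24, -10.36)

Difference: x̄₁ - x̄₂ = -12.80
SE = √(s₁²/n₁ + s₂²/n₂) = √(6.7²/25 + 4.5²/75) = 1.4372
df = 31.53 → 31 (Welch–Satterthwaite, rounded down)
t* = 1.696

CI: -12.80 ± 1.696 · 1.4372 = -12.80 ± 2.44 = (-15.24, -10.36)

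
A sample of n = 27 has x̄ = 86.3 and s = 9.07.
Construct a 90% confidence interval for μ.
(83.32, 89.28)

t-interval (σ unknown):
df = n - 1 = 26
t* = 1.706 for 90% confidence

Margin of error = t* · s/√n = 1.706 · 9.07/√27 = 2.98

CI: (83.32, 89.28)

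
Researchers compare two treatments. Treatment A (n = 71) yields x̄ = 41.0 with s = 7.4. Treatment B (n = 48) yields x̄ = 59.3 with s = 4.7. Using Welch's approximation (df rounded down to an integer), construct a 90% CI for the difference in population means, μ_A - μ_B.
(-20.14, -16.46)

Difference: x̄₁ - x̄₂ = -18.30
SE = √(s₁²/n₁ + s₂²/n₂) = √(7.4²/71 + 4.7²/48) = 1.1097
df = 116.62 → 116 (Welch–Satterthwaite, rounded down)
t* = 1.658

CI: -18.30 ± 1.658 · 1.1097 = -18.30 ± 1.84 = (-20.14, -16.46)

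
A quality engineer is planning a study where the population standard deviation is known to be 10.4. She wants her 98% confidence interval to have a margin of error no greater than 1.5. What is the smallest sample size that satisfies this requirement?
n ≥ 261

For margin E ≤ 1.5:
n ≥ (z* · σ / E)²
n ≥ (2.326 · 10.4 / 1.5)²
n ≥ 260.08

Minimum n = 261 (rounding up)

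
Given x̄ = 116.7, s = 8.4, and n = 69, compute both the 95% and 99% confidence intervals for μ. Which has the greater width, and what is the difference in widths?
99% CI is wider by 1.33

df = 68
95% CI: t* = 1.995, (114.68, 118.72), width = 2 · t* · s/√n = 4.03
99% CI: t* = 2.650, (114.02, 119.38), width = 2 · t* · s/√n = 5.36

The 99% CI is wider by 5.36 - 4.03 = 1.33.
Higher confidence requires a wider interval.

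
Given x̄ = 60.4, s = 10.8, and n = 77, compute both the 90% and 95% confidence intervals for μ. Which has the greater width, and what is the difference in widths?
95% CI is wider by 0.80

df = 76
90% CI: t* = 1.665, (58.35, 62.45), width = 2 · t* · s/√n = 4.10
95% CI: t* = 1.992, (57.95, 62.85), width = 2 · t* · s/√n = 4.90

The 95% CI is wider by 4.90 - 4.10 = 0.80.
Higher confidence requires a wider interval.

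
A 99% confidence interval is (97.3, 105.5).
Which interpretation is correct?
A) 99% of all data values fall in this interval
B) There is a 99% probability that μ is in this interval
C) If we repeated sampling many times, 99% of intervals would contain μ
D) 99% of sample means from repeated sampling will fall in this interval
C

A) Wrong — a CI is about the parameter μ, not individual data values.
B) Wrong — μ is fixed; the randomness lives in the interval, not in μ.
C) Correct — this is the frequentist long-run coverage interpretation.
D) Wrong — coverage applies to intervals containing μ, not to future x̄ values.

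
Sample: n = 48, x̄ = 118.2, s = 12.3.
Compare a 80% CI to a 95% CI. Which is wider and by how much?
95% CI is wider by 2.52

df = 47
80% CI: t* = 1.300, (115.89, 120.51), width = 2 · t* · s/√n = 4.62
95% CI: t* = 2.012, (114.63, 121.77), width = 2 · t* · s/√n = 7.14

The 95% CI is wider by 7.14 - 4.62 = 2.52.
Higher confidence requires a wider interval.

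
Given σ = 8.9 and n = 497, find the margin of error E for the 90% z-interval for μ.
Margin of error = 0.66

Margin of error = z* · σ/√n
= 1.645 · 8.9/√497
= 1.645 · 8.9/22.2935
= 0.66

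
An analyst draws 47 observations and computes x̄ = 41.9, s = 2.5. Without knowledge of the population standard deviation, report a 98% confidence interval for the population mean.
(41.02, 42.78)

t-interval (σ unknown):
df = n - 1 = 46
t* = 2.410 for 98% confidence

Margin of error = t* · s/√n = 2.410 · 2.5/√47 = 0.88

CI: (41.02, 42.78)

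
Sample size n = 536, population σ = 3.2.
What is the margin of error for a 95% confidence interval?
Margin of error = 0.27

Margin of error = z* · σ/√n
= 1.960 · 3.2/√536
= 1.960 · 3.2/23.1517
= 0.27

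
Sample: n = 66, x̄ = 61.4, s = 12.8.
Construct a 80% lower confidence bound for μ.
μ ≥ 60.07

Lower bound (one-sided):
t* = 0.847 (one-sided for 80%)
Lower bound = x̄ - t* · s/√n = 61.4 - 0.847 · 12.8/√66 = 60.07

We are 80% confident that μ ≥ 60.07.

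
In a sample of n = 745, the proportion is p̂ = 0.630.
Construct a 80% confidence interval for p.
(0.607, 0.653)

Proportion CI:
SE = √(p̂(1-p̂)/n) = √(0.630 · 0.370 / 745) = 0.01769

z* = 1.282
Margin = z* · SE = 1.282 · 0.01769 = 0.0227

CI: 0.630 ± 0.0227 = (0.607, 0.653)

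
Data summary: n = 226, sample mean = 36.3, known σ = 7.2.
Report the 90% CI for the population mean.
(35.51, 37.09)

z-interval (σ known):
z* = 1.645 for 90% confidence

Margin of error = z* · σ/√n = 1.645 · 7.2/√226 = 0.79

CI: (36.3 - 0.79, 36.3 + 0.79) = (35.51, 37.09)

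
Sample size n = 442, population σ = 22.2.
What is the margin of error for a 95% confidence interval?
Margin of error = 2.07

Margin of error = z* · σ/√n
= 1.960 · 22.2/√442
= 1.960 · 22.2/21.0238
= 2.07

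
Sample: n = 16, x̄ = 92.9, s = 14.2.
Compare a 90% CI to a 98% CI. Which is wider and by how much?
98% CI is wider by 6.02

df = 15
90% CI: t* = 1.753, (86.68, 99.12), width = 2 · t* · s/√n = 12.45
98% CI: t* = 2.602, (83.66, 102.14), width = 2 · t* · s/√n = 18.47

The 98% CI is wider by 18.47 - 12.45 = 6.02.
Higher confidence requires a wider interval.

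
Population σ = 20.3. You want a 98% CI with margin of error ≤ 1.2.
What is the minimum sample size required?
n ≥ 1549

For margin E ≤ 1.2:
n ≥ (z* · σ / E)²
n ≥ (2.326 · 20.3 / 1.2)²
n ≥ 1548.28

Minimum n = 1549 (rounding up)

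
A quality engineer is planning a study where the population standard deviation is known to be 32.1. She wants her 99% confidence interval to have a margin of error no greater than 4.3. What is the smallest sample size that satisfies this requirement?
n ≥ 370

For margin E ≤ 4.3:
n ≥ (z* · σ / E)²
n ≥ (2.576 · 32.1 / 4.3)²
n ≥ 369.80

Minimum n = 370 (rounding up)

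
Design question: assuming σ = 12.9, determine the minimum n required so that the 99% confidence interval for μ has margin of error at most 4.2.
n ≥ 63

For margin E ≤ 4.2:
n ≥ (z* · σ / E)²
n ≥ (2.576 · 12.9 / 4.2)²
n ≥ 62.60

Minimum n = 63 (rounding up)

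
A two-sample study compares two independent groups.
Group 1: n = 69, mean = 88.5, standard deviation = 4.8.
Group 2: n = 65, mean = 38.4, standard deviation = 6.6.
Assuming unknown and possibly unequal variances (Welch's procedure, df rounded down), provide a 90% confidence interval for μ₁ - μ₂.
(48.44, 51.76)

Difference: x̄₁ - x̄₂ = 50.10
SE = √(s₁²/n₁ + s₂²/n₂) = √(4.8²/69 + 6.6²/65) = 1.0020
df = 116.46 → 116 (Welch–Satterthwaite, rounded down)
t* = 1.658

CI: 50.10 ± 1.658 · 1.0020 = 50.10 ± 1.66 = (48.44, 51.76)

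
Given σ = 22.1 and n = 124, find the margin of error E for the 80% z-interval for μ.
Margin of error = 2.54

Margin of error = z* · σ/√n
= 1.282 · 22.1/√124
= 1.282 · 22.1/11.1355
= 2.54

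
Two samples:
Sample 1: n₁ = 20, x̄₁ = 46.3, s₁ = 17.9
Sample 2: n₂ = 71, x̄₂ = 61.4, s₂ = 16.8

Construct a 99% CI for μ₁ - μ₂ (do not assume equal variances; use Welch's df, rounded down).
(-27.42, -2.78)

Difference: x̄₁ - x̄₂ = -15.10
SE = √(s₁²/n₁ + s₂²/n₂) = √(17.9²/20 + 16.8²/71) = 4.4717
df = 29.11 → 29 (Welch–Satterthwaite, rounded down)
t* = 2.756

CI: -15.10 ± 2.756 · 4.4717 = -15.10 ± 12.32 = (-27.42, -2.78)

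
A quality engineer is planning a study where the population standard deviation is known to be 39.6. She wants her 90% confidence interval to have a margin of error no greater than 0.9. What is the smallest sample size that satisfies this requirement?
n ≥ 5239

For margin E ≤ 0.9:
n ≥ (z* · σ / E)²
n ≥ (1.645 · 39.6 / 0.9)²
n ≥ 5238.86

Minimum n = 5239 (rounding up)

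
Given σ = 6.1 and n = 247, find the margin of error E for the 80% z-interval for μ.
Margin of error = 0.50

Margin of error = z* · σ/√n
= 1.282 · 6.1/√247
= 1.282 · 6.1/15.7162
= 0.50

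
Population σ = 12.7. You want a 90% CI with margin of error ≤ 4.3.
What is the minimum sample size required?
n ≥ 24

For margin E ≤ 4.3:
n ≥ (z* · σ / E)²
n ≥ (1.645 · 12.7 / 4.3)²
n ≥ 23.60

Minimum n = 24 (rounding up)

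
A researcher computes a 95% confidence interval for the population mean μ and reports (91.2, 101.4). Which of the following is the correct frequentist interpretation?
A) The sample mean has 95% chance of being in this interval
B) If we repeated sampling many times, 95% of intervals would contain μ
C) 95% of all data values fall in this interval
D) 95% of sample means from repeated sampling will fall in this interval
B

A) Wrong — x̄ is observed and sits in the interval by construction.
B) Correct — this is the frequentist long-run coverage interpretation.
C) Wrong — a CI is about the parameter μ, not individual data values.
D) Wrong — coverage applies to intervals containing μ, not to future x̄ values.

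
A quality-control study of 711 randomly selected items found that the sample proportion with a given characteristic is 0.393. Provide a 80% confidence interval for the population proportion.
(0.370, 0.416)

Proportion CI:
SE = √(p̂(1-p̂)/n) = √(0.393 · 0.607 / 711) = 0.01832

z* = 1.282
Margin = z* · SE = 1.282 · 0.01832 = 0.0235

CI: 0.393 ± 0.0235 = (0.370, 0.416)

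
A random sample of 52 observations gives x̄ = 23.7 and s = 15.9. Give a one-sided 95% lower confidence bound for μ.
μ ≥ 20.01

Lower bound (one-sided):
t* = 1.675 (one-sided for 95%)
Lower bound = x̄ - t* · s/√n = 23.7 - 1.675 · 15.9/√52 = 20.01

We are 95% confident that μ ≥ 20.01.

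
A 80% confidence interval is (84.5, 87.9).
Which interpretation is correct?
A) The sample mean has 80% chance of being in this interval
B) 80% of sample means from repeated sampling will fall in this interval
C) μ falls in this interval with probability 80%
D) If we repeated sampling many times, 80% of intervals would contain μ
D

A) Wrong — x̄ is observed and sits in the interval by construction.
B) Wrong — coverage applies to intervals containing μ, not to future x̄ values.
C) Wrong — μ is fixed; the randomness lives in the interval, not in μ.
D) Correct — this is the frequentist long-run coverage interpretation.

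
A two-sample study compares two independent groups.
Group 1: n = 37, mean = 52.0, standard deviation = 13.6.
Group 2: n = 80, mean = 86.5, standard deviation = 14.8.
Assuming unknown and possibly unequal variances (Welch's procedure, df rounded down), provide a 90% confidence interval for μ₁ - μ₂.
(-39.13, -29.87)

Difference: x̄₁ - x̄₂ = -34.50
SE = √(s₁²/n₁ + s₂²/n₂) = √(13.6²/37 + 14.8²/80) = 2.7815
df = 75.86 → 75 (Welch–Satterthwaite, rounded down)
t* = 1.665

CI: -34.50 ± 1.665 · 2.7815 = -34.50 ± 4.63 = (-39.13, -29.87)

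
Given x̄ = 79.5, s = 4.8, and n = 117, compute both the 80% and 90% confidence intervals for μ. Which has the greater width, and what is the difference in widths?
90% CI is wider by 0.33

df = 116
80% CI: t* = 1.289, (78.93, 80.07), width = 2 · t* · s/√n = 1.14
90% CI: t* = 1.658, (78.76, 80.24), width = 2 · t* · s/√n = 1.47

The 90% CI is wider by 1.47 - 1.14 = 0.33.
Higher confidence requires a wider interval.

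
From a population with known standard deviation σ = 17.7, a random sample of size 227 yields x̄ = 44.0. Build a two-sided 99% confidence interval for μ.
(40.97, 47.03)

z-interval (σ known):
z* = 2.576 for 99% confidence

Margin of error = z* · σ/√n = 2.576 · 17.7/√227 = 3.03

CI: (44.0 - 3.03, 44.0 + 3.03) = (40.97, 47.03)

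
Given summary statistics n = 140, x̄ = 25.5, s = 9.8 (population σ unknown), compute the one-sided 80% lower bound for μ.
μ ≥ 24.80

Lower bound (one-sided):
t* = 0.844 (one-sided for 80%)
Lower bound = x̄ - t* · s/√n = 25.5 - 0.844 · 9.8/√140 = 24.80

We are 80% confident that μ ≥ 24.80.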